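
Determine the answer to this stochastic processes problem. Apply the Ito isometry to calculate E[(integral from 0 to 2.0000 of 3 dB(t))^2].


By Ito isometry: E[(int f dB)^2] = int f^2 dt
= 3^2 * 2.0000
= 9 * 2.0000 = 18.0000

18.0000


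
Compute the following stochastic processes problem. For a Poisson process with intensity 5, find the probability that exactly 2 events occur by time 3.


P(N(t)=k) = (lambda*t)^k * exp(-lambda*t) / k!
lambda*t = 15
= 15^2 * exp(-15) / 2!
= 225 * 3.0590e-07 / 2
= 3.4414e-05

3.4414e-05


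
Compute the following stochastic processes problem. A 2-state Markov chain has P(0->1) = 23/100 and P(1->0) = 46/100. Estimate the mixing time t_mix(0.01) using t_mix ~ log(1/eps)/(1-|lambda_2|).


lambda_2 = |1 - p01 - p10| = |1 - 0.2300 - 0.4600| = 0.3100
t_mix ~ log(1/eps)/(1 - |lambda_2|)
= log(100)/(1 - 0.3100) = 4.6052/0.6900
= 6.6742

6.6742


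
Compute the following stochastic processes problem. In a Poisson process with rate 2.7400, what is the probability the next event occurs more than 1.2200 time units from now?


P(X > t) = exp(-lambda * t)
= exp(-2.7400 * 1.2200)
= exp(-3.3428) = 0.0353

0.0353


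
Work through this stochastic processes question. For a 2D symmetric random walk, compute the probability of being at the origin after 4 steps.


P = C(4,2)^2 / 4^4
= 6^2 / 256
= 36 / 256
= 0.1406

0.1406


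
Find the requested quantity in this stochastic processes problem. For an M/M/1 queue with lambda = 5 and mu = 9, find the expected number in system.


rho = 5/9 = 0.5556
L = rho/(1-rho)
= 0.5556/0.4444
= 1.2500

1.2500


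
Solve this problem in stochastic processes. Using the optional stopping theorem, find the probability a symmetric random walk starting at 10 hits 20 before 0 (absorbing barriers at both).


By optional stopping theorem: E(M at tau) = M(0) = 10
P(hit 20)*20 + P(hit 0)*0 = 10
P(hit 20) = (10 - 0)/(20 - 0) = 1/2 = 0.5000

0.5000


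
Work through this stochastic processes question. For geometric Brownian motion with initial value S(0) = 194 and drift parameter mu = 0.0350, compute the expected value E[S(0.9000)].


E[S(t)] = S(0) * exp(mu * t)
= 194 * exp(0.0350 * 0.9000)
= 194 * 1.0320
= 200.2083

200.2083


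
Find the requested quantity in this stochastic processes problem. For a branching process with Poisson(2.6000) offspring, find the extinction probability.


Since mu = 2.6000 > 1, extinction prob q < 1.
Solve s = exp(mu*(s-1)) iteratively.
q = 0.0951

0.0951


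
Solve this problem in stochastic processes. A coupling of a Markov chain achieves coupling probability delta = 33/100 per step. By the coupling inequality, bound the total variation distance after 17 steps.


TV distance bound <= (1-delta)^n
= (1 - 0.3300)^17
= 0.6700^17
= 0.0011

0.0011


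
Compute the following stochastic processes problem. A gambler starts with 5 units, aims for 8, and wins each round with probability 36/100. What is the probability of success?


Gambler's ruin formula:
r = q/p = 0.6400/0.3600 = 1.7778
P(win) = (1 - r^i)/(1 - r^N)
= (1 - 1.7778^5)/(1 - 1.7778^8)
= 0.1697

0.1697


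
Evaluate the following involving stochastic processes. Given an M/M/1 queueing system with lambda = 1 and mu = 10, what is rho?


rho = lambda/mu
= 1/10
= 0.1000

0.1000


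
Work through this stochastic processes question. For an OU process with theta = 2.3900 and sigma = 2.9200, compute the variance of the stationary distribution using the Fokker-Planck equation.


Stationary variance = sigma^2 / (2*theta)
= 2.9200^2 / (2*2.3900)
= 8.5264 / 4.7800
= 1.7838

1.7838


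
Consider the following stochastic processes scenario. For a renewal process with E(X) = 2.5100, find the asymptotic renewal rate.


Long-run renewal rate = 1/E(X)
= 1/2.5100
= 0.3984

0.3984


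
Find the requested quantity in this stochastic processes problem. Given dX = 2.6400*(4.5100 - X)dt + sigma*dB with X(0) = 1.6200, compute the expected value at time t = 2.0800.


E[X(t)] = mu + (X(0) - mu)*exp(-theta*t)
= 4.5100 + (1.6200 - 4.5100)*exp(-2.6400*2.0800)
= 4.5100 + -2.8900 * 0.0041
= 4.4981

4.4981


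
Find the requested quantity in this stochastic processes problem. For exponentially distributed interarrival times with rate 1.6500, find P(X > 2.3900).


P(X > t) = exp(-lambda * t)
= exp(-1.6500 * 2.3900)
= exp(-3.9435) = 0.0194

0.0194


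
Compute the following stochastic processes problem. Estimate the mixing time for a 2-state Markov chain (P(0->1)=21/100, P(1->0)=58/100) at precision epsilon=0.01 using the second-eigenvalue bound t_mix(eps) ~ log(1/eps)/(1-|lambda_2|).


lambda_2 = |1 - p01 - p10| = |1 - 0.2100 - 0.5800| = 0.2100
t_mix ~ log(1/eps)/(1 - |lambda_2|)
= log(100)/(1 - 0.2100) = 4.6052/0.7900
= 5.8293

5.8293


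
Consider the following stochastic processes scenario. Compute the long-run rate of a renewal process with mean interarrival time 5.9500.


Long-run renewal rate = 1/E(X)
= 1/5.9500
= 0.1681

0.1681


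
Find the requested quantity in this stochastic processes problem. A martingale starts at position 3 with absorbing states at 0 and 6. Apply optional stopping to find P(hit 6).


By optional stopping theorem: E(M at tau) = M(0) = 3
P(hit 6)*6 + P(hit 0)*0 = 3
P(hit 6) = (3 - 0)/(6 - 0) = 1/2 = 0.5000

0.5000


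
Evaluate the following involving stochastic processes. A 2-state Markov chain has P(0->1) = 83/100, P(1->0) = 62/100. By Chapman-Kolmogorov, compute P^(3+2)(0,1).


P^5 = P^3 * P^2
Computing via matrix multiplication of the transition matrix.
Entry (0,1) of P^5 = 0.5830

0.5830


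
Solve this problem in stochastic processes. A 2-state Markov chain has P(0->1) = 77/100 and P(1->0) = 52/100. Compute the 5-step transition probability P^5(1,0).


Computing P^5 by matrix multiplication.
P = [[0.2300, 0.7700], [0.5200, 0.4800]]
After raising P to the power 5:
P^5(1,0) = 0.4039

0.4039


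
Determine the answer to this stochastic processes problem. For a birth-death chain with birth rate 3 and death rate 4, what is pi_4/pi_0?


For birth-death process, pi_n/pi_0 = (lambda/mu)^n
= (3/4)^4
= 0.3164

0.3164


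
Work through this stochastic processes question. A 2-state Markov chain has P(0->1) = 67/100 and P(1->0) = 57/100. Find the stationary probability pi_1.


Stationary distribution: pi_0 = p10/(p01+p10), pi_1 = p01/(p01+p10)
p01 = 0.6700, p10 = 0.5700
pi_1 = 0.5403

0.5403


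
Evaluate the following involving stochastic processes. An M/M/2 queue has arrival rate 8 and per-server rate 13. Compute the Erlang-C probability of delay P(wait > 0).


a = lambda/mu = 0.6154
rho = a/c = 0.3077
Erlang-C formula applied:
C(c,a) = 0.1448

0.1448


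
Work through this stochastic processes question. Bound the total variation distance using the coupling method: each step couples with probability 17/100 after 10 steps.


TV distance bound <= (1-delta)^n
= (1 - 0.1700)^10
= 0.8300^10
= 0.1552

0.1552


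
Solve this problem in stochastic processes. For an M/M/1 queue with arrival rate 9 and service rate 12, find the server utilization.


rho = lambda/mu
= 9/12
= 0.7500

0.7500


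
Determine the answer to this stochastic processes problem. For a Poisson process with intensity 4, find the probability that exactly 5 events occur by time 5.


P(N(t)=k) = (lambda*t)^k * exp(-lambda*t) / k!
lambda*t = 20
= 20^5 * exp(-20) / 5!
= 3200000 * 2.0612e-09 / 120
= 5.4964e-05

5.4964e-05


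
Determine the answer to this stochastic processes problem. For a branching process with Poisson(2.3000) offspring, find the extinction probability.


Since mu = 2.3000 > 1, extinction prob q < 1.
Solve s = exp(mu*(s-1)) iteratively.
q = 0.1376

0.1376


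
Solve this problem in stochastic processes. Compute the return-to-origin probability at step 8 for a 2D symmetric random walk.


P = C(8,4)^2 / 4^8
= 70^2 / 65536
= 4900 / 65536
= 0.0748

0.0748


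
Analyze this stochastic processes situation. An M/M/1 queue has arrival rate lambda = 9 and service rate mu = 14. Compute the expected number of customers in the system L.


rho = 9/14 = 0.6429
L = rho/(1-rho)
= 0.6429/0.3571
= 1.8000

1.8000


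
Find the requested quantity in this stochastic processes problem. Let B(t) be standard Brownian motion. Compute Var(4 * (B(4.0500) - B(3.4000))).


Var(alpha*(B(t)-B(s))) = alpha^2 * (t-s)
= 4^2 * (4.0500 - 3.4000)
= 16 * 0.6500
= 10.4000

10.4000


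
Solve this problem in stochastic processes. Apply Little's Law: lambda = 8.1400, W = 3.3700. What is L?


Little's Law: L = lambda * W
= 8.1400 * 3.3700
= 27.4318

27.4318


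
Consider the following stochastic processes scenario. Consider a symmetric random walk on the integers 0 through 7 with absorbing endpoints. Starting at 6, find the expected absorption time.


For symmetric RW on 0,...,N with absorbing barriers, E(i) = i*(N-i)
E(6) = 6 * 1 = 6

6


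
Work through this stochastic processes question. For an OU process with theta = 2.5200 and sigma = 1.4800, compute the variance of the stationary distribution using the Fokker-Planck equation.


Stationary variance = sigma^2 / (2*theta)
= 1.4800^2 / (2*2.5200)
= 2.1904 / 5.0400
= 0.4346

0.4346


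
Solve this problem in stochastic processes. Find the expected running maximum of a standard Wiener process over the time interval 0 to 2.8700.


E(max B(s)) = sqrt(2t/pi)
= sqrt(2*2.8700/pi)
= sqrt(1.8271)
= 1.3517

1.3517


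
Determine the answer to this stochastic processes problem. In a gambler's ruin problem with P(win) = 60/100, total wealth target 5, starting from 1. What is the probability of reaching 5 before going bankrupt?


Gambler's ruin formula:
r = q/p = 0.4000/0.6000 = 0.6667
P(win) = (1 - r^i)/(1 - r^N)
= (1 - 0.6667^1)/(1 - 0.6667^5)
= 0.3839

0.3839


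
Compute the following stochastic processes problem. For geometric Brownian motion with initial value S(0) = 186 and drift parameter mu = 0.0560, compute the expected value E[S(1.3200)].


E[S(t)] = S(0) * exp(mu * t)
= 186 * exp(0.0560 * 1.3200)
= 186 * 1.0767
= 200.2700

200.2700


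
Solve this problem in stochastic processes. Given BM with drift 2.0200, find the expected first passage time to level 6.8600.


Expected first passage time = a/mu
= 6.8600/2.0200
= 3.3960

3.3960


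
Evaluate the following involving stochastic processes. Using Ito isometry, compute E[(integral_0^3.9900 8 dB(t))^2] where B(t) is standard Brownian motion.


By Ito isometry: E[(int f dB)^2] = int f^2 dt
= 8^2 * 3.9900
= 64 * 3.9900 = 255.3600

255.3600


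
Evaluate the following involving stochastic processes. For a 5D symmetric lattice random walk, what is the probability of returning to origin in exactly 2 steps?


P(return in 2 steps) = P(reverse first step) = 1/(2d)
= 1/10
= 0.1000

0.1000


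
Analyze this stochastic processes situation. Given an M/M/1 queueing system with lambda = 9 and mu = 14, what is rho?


rho = lambda/mu
= 9/14
= 0.6429

0.6429


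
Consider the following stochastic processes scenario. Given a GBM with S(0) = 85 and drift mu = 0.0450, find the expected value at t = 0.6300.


E[S(t)] = S(0) * exp(mu * t)
= 85 * exp(0.0450 * 0.6300)
= 85 * 1.0288
= 87.4442

87.4442


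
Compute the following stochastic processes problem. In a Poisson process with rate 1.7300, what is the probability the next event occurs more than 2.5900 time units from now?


P(X > t) = exp(-lambda * t)
= exp(-1.7300 * 2.5900)
= exp(-4.4807) = 0.0113

0.0113


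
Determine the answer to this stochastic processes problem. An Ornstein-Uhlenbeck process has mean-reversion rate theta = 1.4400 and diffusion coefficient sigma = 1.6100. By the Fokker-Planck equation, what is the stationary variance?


Stationary variance = sigma^2 / (2*theta)
= 1.6100^2 / (2*1.4400)
= 2.5921 / 2.8800
= 0.9000

0.9000


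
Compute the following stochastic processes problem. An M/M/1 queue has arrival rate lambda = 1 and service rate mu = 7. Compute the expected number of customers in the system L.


rho = 1/7 = 0.1429
L = rho/(1-rho)
= 0.1429/0.8571
= 0.1667

0.1667


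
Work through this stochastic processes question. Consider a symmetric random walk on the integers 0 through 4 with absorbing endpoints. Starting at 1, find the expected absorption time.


For symmetric RW on 0,...,N with absorbing barriers, E(i) = i*(N-i)
E(1) = 1 * 3 = 3

3


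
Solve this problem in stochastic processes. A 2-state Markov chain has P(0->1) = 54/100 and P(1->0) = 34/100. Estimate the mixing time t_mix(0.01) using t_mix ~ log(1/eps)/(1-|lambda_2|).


lambda_2 = |1 - p01 - p10| = |1 - 0.5400 - 0.3400| = 0.1200
t_mix ~ log(1/eps)/(1 - |lambda_2|)
= log(100)/(1 - 0.1200) = 4.6052/0.8800
= 5.2331

5.2331


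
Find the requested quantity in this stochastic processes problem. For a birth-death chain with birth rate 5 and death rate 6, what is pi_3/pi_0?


For birth-death process, pi_n/pi_0 = (lambda/mu)^n
= (5/6)^3
= 0.5787

0.5787


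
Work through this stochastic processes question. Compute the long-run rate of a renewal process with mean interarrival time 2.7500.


Long-run renewal rate = 1/E(X)
= 1/2.7500
= 0.3636

0.3636


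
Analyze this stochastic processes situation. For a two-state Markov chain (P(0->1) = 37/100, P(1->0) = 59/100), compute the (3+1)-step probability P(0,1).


P^4 = P^3 * P^1
Computing via matrix multiplication of the transition matrix.
Entry (0,1) of P^4 = 0.3854

0.3854


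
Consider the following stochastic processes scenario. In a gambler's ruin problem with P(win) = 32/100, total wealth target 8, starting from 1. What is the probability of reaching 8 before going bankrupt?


Gambler's ruin formula:
r = q/p = 0.6800/0.3200 = 2.1250
P(win) = (1 - r^i)/(1 - r^N)
= (1 - 2.1250^1)/(1 - 2.1250^8)
= 0.0027

0.0027


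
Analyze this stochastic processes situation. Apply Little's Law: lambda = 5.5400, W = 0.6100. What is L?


Little's Law: L = lambda * W
= 5.5400 * 0.6100
= 3.3794

3.3794


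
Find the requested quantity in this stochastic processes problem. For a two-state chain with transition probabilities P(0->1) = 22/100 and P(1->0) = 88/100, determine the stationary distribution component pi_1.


Stationary distribution: pi_0 = p10/(p01+p10), pi_1 = p01/(p01+p10)
p01 = 0.2200, p10 = 0.8800
pi_1 = 0.2000

0.2000


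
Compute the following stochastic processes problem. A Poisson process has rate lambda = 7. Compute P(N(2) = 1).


P(N(t)=k) = (lambda*t)^k * exp(-lambda*t) / k!
lambda*t = 14
= 14^1 * exp(-14) / 1!
= 14 * 8.3153e-07 / 1
= 1.1641e-05

1.1641e-05


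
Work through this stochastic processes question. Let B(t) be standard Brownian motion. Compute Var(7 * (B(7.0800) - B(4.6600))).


Var(alpha*(B(t)-B(s))) = alpha^2 * (t-s)
= 7^2 * (7.0800 - 4.6600)
= 49 * 2.4200
= 118.5800

118.5800


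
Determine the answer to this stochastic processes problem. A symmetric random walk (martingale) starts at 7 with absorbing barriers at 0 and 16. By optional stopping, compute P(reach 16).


By optional stopping theorem: E(M at tau) = M(0) = 7
P(hit 16)*16 + P(hit 0)*0 = 7
P(hit 16) = (7 - 0)/(16 - 0) = 7/16 = 0.4375

0.4375


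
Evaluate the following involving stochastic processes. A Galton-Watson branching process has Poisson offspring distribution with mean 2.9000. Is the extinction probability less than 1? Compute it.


Since mu = 2.9000 > 1, extinction prob q < 1.
Solve s = exp(mu*(s-1)) iteratively.
q = 0.0668

0.0668


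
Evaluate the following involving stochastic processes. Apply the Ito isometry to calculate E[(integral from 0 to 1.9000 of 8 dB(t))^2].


By Ito isometry: E[(int f dB)^2] = int f^2 dt
= 8^2 * 1.9000
= 64 * 1.9000 = 121.6000

121.6000


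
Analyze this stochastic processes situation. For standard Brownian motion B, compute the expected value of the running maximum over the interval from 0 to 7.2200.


E(max B(s)) = sqrt(2t/pi)
= sqrt(2*7.2200/pi)
= sqrt(4.5964)
= 2.1439

2.1439


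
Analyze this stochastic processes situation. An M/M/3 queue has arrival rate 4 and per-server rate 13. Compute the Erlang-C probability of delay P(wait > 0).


a = lambda/mu = 0.3077
rho = a/c = 0.1026
Erlang-C formula applied:
C(c,a) = 0.0040

0.0040


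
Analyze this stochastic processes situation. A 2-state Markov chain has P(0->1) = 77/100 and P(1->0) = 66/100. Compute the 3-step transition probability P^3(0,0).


Computing P^3 by matrix multiplication.
P = [[0.2300, 0.7700], [0.6600, 0.3400]]
After raising P to the power 3:
P^3(0,0) = 0.4187

0.4187


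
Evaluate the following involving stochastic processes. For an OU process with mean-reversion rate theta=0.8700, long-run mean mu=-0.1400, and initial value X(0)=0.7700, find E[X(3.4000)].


E[X(t)] = mu + (X(0) - mu)*exp(-theta*t)
= -0.1400 + (0.7700 - -0.1400)*exp(-0.8700*3.4000)
= -0.1400 + 0.9100 * 0.0519
= -0.0928

-0.0928


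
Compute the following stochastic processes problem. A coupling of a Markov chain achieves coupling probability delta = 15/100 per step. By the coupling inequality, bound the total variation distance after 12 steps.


TV distance bound <= (1-delta)^n
= (1 - 0.1500)^12
= 0.8500^12
= 0.1422

0.1422


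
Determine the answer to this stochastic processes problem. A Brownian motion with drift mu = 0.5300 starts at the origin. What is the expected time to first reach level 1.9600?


Expected first passage time = a/mu
= 1.9600/0.5300
= 3.6981

3.6981


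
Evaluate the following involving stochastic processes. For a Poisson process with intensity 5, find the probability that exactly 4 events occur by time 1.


P(N(t)=k) = (lambda*t)^k * exp(-lambda*t) / k!
lambda*t = 5
= 5^4 * exp(-5) / 4!
= 625 * 0.0067 / 24
= 0.1755

0.1755


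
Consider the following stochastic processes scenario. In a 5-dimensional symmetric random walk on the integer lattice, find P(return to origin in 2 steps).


P(return in 2 steps) = P(reverse first step) = 1/(2d)
= 1/10
= 0.1000

0.1000


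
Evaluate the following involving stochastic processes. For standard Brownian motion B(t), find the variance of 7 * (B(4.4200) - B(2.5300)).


Var(alpha*(B(t)-B(s))) = alpha^2 * (t-s)
= 7^2 * (4.4200 - 2.5300)
= 49 * 1.8900
= 92.6100

92.6100


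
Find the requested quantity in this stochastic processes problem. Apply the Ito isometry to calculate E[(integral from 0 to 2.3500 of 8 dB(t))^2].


By Ito isometry: E[(int f dB)^2] = int f^2 dt
= 8^2 * 2.3500
= 64 * 2.3500 = 150.4000

150.4000


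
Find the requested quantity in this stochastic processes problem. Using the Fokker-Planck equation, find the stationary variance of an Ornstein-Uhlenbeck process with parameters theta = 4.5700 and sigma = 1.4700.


Stationary variance = sigma^2 / (2*theta)
= 1.4700^2 / (2*4.5700)
= 2.1609 / 9.1400
= 0.2364

0.2364


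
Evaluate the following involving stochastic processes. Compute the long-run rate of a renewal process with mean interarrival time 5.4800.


Long-run renewal rate = 1/E(X)
= 1/5.4800
= 0.1825

0.1825


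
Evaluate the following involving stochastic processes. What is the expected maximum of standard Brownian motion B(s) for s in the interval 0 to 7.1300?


E(max B(s)) = sqrt(2t/pi)
= sqrt(2*7.1300/pi)
= sqrt(4.5391)
= 2.1305

2.1305


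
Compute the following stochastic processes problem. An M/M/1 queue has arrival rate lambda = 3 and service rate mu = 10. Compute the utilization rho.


rho = lambda/mu
= 3/10
= 0.3000

0.3000


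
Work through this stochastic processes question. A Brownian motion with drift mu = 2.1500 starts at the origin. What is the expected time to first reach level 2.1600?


Expected first passage time = a/mu
= 2.1600/2.1500
= 1.0047

1.0047


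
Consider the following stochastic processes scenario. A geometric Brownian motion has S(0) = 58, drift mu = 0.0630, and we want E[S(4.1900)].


E[S(t)] = S(0) * exp(mu * t)
= 58 * exp(0.0630 * 4.1900)
= 58 * 1.3021
= 75.5212

75.5212


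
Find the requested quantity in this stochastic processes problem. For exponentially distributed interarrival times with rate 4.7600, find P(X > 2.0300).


P(X > t) = exp(-lambda * t)
= exp(-4.7600 * 2.0300)
= exp(-9.6628) = 6.3606e-05

6.3606e-05


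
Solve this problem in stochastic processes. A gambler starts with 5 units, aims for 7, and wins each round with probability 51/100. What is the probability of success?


Gambler's ruin formula:
r = q/p = 0.4900/0.5100 = 0.9608
P(win) = (1 - r^i)/(1 - r^N)
= (1 - 0.9608^5)/(1 - 0.9608^7)
= 0.7423

0.7423


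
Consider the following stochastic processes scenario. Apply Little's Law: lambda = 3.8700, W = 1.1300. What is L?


Little's Law: L = lambda * W
= 3.8700 * 1.1300
= 4.3731

4.3731


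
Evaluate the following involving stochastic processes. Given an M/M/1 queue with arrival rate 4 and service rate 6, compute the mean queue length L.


rho = 4/6 = 0.6667
L = rho/(1-rho)
= 0.6667/0.3333
= 2.0000

2.0000


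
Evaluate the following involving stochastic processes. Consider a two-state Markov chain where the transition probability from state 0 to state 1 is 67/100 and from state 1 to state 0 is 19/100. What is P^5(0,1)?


Computing P^5 by matrix multiplication.
P = [[0.3300, 0.6700], [0.1900, 0.8100]]
After raising P to the power 5:
P^5(0,1) = 0.7790

0.7790


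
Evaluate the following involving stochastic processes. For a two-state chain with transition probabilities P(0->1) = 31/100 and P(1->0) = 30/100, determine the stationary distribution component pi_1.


Stationary distribution: pi_0 = p10/(p01+p10), pi_1 = p01/(p01+p10)
p01 = 0.3100, p10 = 0.3000
pi_1 = 0.5082

0.5082


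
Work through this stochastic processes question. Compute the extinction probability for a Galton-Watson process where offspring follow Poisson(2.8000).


Since mu = 2.8000 > 1, extinction prob q < 1.
Solve s = exp(mu*(s-1)) iteratively.
q = 0.0750

0.0750


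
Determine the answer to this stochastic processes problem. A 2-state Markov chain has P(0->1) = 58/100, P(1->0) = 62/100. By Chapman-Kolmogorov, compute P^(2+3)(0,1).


P^5 = P^2 * P^3
Computing via matrix multiplication of the transition matrix.
Entry (0,1) of P^5 = 0.4835

0.4835


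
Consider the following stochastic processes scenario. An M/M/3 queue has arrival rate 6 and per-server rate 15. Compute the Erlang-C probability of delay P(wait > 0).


a = lambda/mu = 0.4000
rho = a/c = 0.1333
Erlang-C formula applied:
C(c,a) = 0.0082

0.0082


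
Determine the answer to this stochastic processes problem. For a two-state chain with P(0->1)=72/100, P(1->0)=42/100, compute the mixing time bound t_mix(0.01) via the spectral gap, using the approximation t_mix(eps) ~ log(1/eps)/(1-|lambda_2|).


lambda_2 = |1 - p01 - p10| = |1 - 0.7200 - 0.4200| = 0.1400
t_mix ~ log(1/eps)/(1 - |lambda_2|)
= log(100)/(1 - 0.1400) = 4.6052/0.8600
= 5.3548

5.3548


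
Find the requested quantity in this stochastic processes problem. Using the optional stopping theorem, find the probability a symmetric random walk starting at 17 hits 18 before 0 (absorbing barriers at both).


By optional stopping theorem: E(M at tau) = M(0) = 17
P(hit 18)*18 + P(hit 0)*0 = 17
P(hit 18) = (17 - 0)/(18 - 0) = 17/18 = 0.9444

0.9444


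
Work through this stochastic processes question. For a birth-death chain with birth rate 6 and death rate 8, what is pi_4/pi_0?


For birth-death process, pi_n/pi_0 = (lambda/mu)^n
= (6/8)^4
= 0.3164

0.3164


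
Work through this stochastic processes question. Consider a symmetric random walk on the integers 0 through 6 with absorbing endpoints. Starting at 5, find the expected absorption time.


For symmetric RW on 0,...,N with absorbing barriers, E(i) = i*(N-i)
E(5) = 5 * 1 = 5

5


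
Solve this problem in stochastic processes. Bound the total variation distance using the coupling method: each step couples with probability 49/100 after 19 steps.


TV distance bound <= (1-delta)^n
= (1 - 0.4900)^19
= 0.5100^19
= 2.7786e-06

2.7786e-06


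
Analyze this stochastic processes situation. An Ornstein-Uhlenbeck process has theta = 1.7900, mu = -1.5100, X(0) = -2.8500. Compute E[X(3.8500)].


E[X(t)] = mu + (X(0) - mu)*exp(-theta*t)
= -1.5100 + (-2.8500 - -1.5100)*exp(-1.7900*3.8500)
= -1.5100 + -1.3400 * 0.0010
= -1.5114

-1.5114


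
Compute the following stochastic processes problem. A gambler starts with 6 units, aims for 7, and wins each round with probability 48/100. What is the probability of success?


Gambler's ruin formula:
r = q/p = 0.5200/0.4800 = 1.0833
P(win) = (1 - r^i)/(1 - r^N)
= (1 - 1.0833^6)/(1 - 1.0833^7)
= 0.8207

0.8207


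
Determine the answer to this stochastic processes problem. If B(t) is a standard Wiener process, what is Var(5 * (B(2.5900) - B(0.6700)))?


Var(alpha*(B(t)-B(s))) = alpha^2 * (t-s)
= 5^2 * (2.5900 - 0.6700)
= 25 * 1.9200
= 48.0000

48.0000


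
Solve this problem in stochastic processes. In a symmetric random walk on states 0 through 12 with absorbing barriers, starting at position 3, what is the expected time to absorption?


For symmetric RW on 0,...,N with absorbing barriers, E(i) = i*(N-i)
E(3) = 3 * 9 = 27

27


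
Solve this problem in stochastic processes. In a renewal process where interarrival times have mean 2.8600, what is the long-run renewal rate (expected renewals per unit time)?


Long-run renewal rate = 1/E(X)
= 1/2.8600
= 0.3497

0.3497


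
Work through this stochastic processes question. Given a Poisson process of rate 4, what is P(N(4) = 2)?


P(N(t)=k) = (lambda*t)^k * exp(-lambda*t) / k!
lambda*t = 16
= 16^2 * exp(-16) / 2!
= 256 * 1.1254e-07 / 2
= 1.4405e-05

1.4405e-05


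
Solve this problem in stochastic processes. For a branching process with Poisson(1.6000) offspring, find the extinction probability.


Since mu = 1.6000 > 1, extinction prob q < 1.
Solve s = exp(mu*(s-1)) iteratively.
q = 0.3580

0.3580


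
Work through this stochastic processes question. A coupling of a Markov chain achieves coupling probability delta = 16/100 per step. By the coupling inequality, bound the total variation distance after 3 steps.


TV distance bound <= (1-delta)^n
= (1 - 0.1600)^3
= 0.8400^3
= 0.5927

0.5927


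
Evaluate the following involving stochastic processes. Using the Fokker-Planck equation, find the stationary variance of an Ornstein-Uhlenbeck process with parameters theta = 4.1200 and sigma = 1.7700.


Stationary variance = sigma^2 / (2*theta)
= 1.7700^2 / (2*4.1200)
= 3.1329 / 8.2400
= 0.3802

0.3802


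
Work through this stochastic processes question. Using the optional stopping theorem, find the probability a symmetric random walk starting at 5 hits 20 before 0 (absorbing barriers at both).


By optional stopping theorem: E(M at tau) = M(0) = 5
P(hit 20)*20 + P(hit 0)*0 = 5
P(hit 20) = (5 - 0)/(20 - 0) = 1/4 = 0.2500

0.2500


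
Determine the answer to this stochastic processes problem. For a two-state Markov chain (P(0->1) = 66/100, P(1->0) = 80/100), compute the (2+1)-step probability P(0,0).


P^3 = P^2 * P^1
Computing via matrix multiplication of the transition matrix.
Entry (0,0) of P^3 = 0.5039

0.5039


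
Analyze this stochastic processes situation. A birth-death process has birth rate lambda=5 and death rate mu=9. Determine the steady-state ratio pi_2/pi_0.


For birth-death process, pi_n/pi_0 = (lambda/mu)^n
= (5/9)^2
= 0.3086

0.3086


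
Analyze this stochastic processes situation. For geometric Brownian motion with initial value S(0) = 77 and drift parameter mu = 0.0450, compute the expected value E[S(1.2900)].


E[S(t)] = S(0) * exp(mu * t)
= 77 * exp(0.0450 * 1.2900)
= 77 * 1.0598
= 81.6021

81.6021


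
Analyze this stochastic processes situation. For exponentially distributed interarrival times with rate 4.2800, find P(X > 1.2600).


P(X > t) = exp(-lambda * t)
= exp(-4.2800 * 1.2600)
= exp(-5.3928) = 0.0045

0.0045


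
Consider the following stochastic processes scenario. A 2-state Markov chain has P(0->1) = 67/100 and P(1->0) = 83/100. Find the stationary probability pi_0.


Stationary distribution: pi_0 = p10/(p01+p10), pi_1 = p01/(p01+p10)
p01 = 0.6700, p10 = 0.8300
pi_0 = 0.5533

0.5533


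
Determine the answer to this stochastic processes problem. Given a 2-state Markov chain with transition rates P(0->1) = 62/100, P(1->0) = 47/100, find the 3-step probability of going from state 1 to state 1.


Computing P^3 by matrix multiplication.
P = [[0.3800, 0.6200], [0.4700, 0.5300]]
After raising P to the power 3:
P^3(1,1) = 0.5685

0.5685


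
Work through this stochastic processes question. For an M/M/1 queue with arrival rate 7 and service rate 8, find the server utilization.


rho = lambda/mu
= 7/8
= 0.8750

0.8750


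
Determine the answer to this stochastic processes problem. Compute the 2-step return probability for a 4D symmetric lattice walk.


P(return in 2 steps) = P(reverse first step) = 1/(2d)
= 1/8
= 0.1250

0.1250


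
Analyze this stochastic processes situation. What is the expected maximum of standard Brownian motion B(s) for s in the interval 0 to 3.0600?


E(max B(s)) = sqrt(2t/pi)
= sqrt(2*3.0600/pi)
= sqrt(1.9481)
= 1.3957

1.3957


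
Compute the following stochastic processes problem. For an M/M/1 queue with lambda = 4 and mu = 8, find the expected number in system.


rho = 4/8 = 0.5000
L = rho/(1-rho)
= 0.5000/0.5000
= 1.0000

1.0000


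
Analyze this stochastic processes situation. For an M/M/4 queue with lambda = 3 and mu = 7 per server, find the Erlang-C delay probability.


a = lambda/mu = 0.4286
rho = a/c = 0.1071
Erlang-C formula applied:
C(c,a) = 0.0010

0.0010


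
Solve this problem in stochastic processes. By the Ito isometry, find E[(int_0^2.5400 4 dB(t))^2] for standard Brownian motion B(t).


By Ito isometry: E[(int f dB)^2] = int f^2 dt
= 4^2 * 2.5400
= 16 * 2.5400 = 40.6400

40.6400


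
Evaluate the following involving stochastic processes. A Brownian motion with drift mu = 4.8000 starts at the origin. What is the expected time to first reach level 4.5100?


Expected first passage time = a/mu
= 4.5100/4.8000
= 0.9396

0.9396


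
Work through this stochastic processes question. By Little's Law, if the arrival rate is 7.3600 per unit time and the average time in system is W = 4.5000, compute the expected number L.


Little's Law: L = lambda * W
= 7.3600 * 4.5000
= 33.1200

33.1200


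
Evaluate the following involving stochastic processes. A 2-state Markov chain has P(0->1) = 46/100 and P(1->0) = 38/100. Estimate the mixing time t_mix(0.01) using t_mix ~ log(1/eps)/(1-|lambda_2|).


lambda_2 = |1 - p01 - p10| = |1 - 0.4600 - 0.3800| = 0.1600
t_mix ~ log(1/eps)/(1 - |lambda_2|)
= log(100)/(1 - 0.1600) = 4.6052/0.8400
= 5.4823

5.4823


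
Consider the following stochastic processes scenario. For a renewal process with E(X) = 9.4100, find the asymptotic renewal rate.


Long-run renewal rate = 1/E(X)
= 1/9.4100
= 0.1063

0.1063


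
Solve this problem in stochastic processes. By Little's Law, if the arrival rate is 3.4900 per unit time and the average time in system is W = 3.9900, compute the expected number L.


Little's Law: L = lambda * W
= 3.4900 * 3.9900
= 13.9251

13.9251


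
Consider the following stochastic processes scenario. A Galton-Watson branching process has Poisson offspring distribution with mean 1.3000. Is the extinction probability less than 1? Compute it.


Since mu = 1.3000 > 1, extinction prob q < 1.
Solve s = exp(mu*(s-1)) iteratively.
q = 0.5770

0.5770


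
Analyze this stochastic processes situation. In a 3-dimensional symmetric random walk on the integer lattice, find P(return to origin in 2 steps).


P(return in 2 steps) = P(reverse first step) = 1/(2d)
= 1/6
= 0.1667

0.1667


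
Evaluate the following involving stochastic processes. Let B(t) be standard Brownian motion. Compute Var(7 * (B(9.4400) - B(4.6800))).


Var(alpha*(B(t)-B(s))) = alpha^2 * (t-s)
= 7^2 * (9.4400 - 4.6800)
= 49 * 4.7600
= 233.2400

233.2400


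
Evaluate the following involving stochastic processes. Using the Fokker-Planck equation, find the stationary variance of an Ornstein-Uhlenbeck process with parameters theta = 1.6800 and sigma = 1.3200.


Stationary variance = sigma^2 / (2*theta)
= 1.3200^2 / (2*1.6800)
= 1.7424 / 3.3600
= 0.5186

0.5186


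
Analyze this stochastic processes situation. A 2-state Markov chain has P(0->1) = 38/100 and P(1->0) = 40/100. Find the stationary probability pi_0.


Stationary distribution: pi_0 = p10/(p01+p10), pi_1 = p01/(p01+p10)
p01 = 0.3800, p10 = 0.4000
pi_0 = 0.5128

0.5128


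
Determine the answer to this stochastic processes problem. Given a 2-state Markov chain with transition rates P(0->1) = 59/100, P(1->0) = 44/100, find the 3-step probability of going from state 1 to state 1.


Computing P^3 by matrix multiplication.
P = [[0.4100, 0.5900], [0.4400, 0.5600]]
After raising P to the power 3:
P^3(1,1) = 0.5728

0.5728


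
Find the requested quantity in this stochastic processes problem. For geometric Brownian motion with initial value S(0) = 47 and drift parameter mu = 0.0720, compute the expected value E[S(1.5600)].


E[S(t)] = S(0) * exp(mu * t)
= 47 * exp(0.0720 * 1.5600)
= 47 * 1.1189
= 52.5869

52.5869


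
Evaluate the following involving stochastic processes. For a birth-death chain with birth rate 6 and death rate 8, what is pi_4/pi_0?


For birth-death process, pi_n/pi_0 = (lambda/mu)^n
= (6/8)^4
= 0.3164

0.3164


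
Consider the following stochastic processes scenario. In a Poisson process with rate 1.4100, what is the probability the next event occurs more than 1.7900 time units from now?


P(X > t) = exp(-lambda * t)
= exp(-1.4100 * 1.7900)
= exp(-2.5239) = 0.0801

0.0801


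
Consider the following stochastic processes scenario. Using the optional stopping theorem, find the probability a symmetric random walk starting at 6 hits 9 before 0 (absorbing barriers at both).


By optional stopping theorem: E(M at tau) = M(0) = 6
P(hit 9)*9 + P(hit 0)*0 = 6
P(hit 9) = (6 - 0)/(9 - 0) = 2/3 = 0.6667

0.6667


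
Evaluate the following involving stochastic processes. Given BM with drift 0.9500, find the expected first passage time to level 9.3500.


Expected first passage time = a/mu
= 9.3500/0.9500
= 9.8421

9.8421


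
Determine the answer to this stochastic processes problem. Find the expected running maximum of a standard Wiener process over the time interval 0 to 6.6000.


E(max B(s)) = sqrt(2t/pi)
= sqrt(2*6.6000/pi)
= sqrt(4.2017)
= 2.0498

2.0498


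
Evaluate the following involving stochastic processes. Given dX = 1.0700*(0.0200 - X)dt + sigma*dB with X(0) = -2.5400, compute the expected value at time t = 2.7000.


E[X(t)] = mu + (X(0) - mu)*exp(-theta*t)
= 0.0200 + (-2.5400 - 0.0200)*exp(-1.0700*2.7000)
= 0.0200 + -2.5600 * 0.0556
= -0.1224

-0.1224


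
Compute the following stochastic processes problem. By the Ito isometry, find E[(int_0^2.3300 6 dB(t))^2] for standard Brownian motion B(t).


By Ito isometry: E[(int f dB)^2] = int f^2 dt
= 6^2 * 2.3300
= 36 * 2.3300 = 83.8800

83.8800


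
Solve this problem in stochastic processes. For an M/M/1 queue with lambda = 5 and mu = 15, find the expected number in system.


rho = 5/15 = 0.3333
L = rho/(1-rho)
= 0.3333/0.6667
= 0.5000

0.5000


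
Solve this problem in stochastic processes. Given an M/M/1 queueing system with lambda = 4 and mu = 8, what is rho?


rho = lambda/mu
= 4/8
= 0.5000

0.5000


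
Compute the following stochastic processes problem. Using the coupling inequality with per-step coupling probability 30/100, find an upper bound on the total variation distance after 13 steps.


TV distance bound <= (1-delta)^n
= (1 - 0.3000)^13
= 0.7000^13
= 0.0097

0.0097


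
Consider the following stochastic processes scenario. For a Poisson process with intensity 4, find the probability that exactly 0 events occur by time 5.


P(N(t)=k) = (lambda*t)^k * exp(-lambda*t) / k!
lambda*t = 20
= 20^0 * exp(-20) / 0!
= 1 * 2.0612e-09 / 1
= 2.0612e-09

2.0612e-09


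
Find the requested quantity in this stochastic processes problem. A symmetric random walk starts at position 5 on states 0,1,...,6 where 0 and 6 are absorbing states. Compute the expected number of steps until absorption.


For symmetric RW on 0,...,N with absorbing barriers, E(i) = i*(N-i)
E(5) = 5 * 1 = 5

5


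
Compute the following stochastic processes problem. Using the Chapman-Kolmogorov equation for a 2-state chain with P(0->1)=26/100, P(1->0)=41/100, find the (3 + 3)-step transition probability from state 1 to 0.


P^6 = P^3 * P^3
Computing via matrix multiplication of the transition matrix.
Entry (1,0) of P^6 = 0.6111

0.6111


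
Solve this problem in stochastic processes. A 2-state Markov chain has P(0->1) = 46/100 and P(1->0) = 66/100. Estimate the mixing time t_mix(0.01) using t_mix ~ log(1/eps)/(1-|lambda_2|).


lambda_2 = |1 - p01 - p10| = |1 - 0.4600 - 0.6600| = 0.1200
t_mix ~ log(1/eps)/(1 - |lambda_2|)
= log(100)/(1 - 0.1200) = 4.6052/0.8800
= 5.2331

5.2331


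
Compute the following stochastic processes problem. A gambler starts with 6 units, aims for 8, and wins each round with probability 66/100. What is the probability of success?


Gambler's ruin formula:
r = q/p = 0.3400/0.6600 = 0.5152
P(win) = (1 - r^i)/(1 - r^N)
= (1 - 0.5152^6)/(1 - 0.5152^8)
= 0.9862

0.9862


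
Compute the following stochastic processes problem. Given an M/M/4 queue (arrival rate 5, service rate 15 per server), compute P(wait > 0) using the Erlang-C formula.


a = lambda/mu = 0.3333
rho = a/c = 0.0833
Erlang-C formula applied:
C(c,a) = 4.0209e-04

4.0209e-04


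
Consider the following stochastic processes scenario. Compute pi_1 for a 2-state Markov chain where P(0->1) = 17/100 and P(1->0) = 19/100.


Stationary distribution: pi_0 = p10/(p01+p10), pi_1 = p01/(p01+p10)
p01 = 0.1700, p10 = 0.1900
pi_1 = 0.4722

0.4722


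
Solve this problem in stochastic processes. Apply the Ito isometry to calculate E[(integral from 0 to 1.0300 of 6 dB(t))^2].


By Ito isometry: E[(int f dB)^2] = int f^2 dt
= 6^2 * 1.0300
= 36 * 1.0300 = 37.0800

37.0800


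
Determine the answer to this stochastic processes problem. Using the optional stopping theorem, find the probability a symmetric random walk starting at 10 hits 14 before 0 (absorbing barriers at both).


By optional stopping theorem: E(M at tau) = M(0) = 10
P(hit 14)*14 + P(hit 0)*0 = 10
P(hit 14) = (10 - 0)/(14 - 0) = 5/7 = 0.7143

0.7143


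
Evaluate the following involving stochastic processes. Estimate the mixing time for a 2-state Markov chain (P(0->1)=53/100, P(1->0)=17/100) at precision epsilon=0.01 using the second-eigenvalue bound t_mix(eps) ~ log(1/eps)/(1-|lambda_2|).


lambda_2 = |1 - p01 - p10| = |1 - 0.5300 - 0.1700| = 0.3000
t_mix ~ log(1/eps)/(1 - |lambda_2|)
= log(100)/(1 - 0.3000) = 4.6052/0.7000
= 6.5788

6.5788


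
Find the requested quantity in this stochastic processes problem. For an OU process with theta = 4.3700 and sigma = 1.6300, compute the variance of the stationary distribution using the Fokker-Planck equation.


Stationary variance = sigma^2 / (2*theta)
= 1.6300^2 / (2*4.3700)
= 2.6569 / 8.7400
= 0.3040

0.3040


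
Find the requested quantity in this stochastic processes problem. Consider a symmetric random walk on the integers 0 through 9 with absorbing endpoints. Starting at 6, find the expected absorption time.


For symmetric RW on 0,...,N with absorbing barriers, E(i) = i*(N-i)
E(6) = 6 * 3 = 18

18


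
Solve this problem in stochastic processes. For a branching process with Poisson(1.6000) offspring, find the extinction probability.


Since mu = 1.6000 > 1, extinction prob q < 1.
Solve s = exp(mu*(s-1)) iteratively.
q = 0.3580

0.3580
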